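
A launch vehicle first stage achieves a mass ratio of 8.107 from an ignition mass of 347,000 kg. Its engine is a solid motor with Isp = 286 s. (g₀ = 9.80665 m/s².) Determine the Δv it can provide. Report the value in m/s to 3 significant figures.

v_e = Isp · g₀ = 286 × 9.80665 = 2804.7 m/s.
By the Tsiolkovsky rocket equation, Δv = v_e · ln(8.107) = 2804.7 × 2.0927 ≈ 5869.5 m/s.

Δv ≈ 5870 m/s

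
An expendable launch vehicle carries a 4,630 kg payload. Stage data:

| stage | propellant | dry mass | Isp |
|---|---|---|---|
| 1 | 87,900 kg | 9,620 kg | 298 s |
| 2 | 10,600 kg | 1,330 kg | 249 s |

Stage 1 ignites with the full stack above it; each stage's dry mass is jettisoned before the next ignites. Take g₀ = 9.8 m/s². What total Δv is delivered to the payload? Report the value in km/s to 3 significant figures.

Ignition mass of stage 1 = 87,900+9,620 + 10,600+1,330 + 4,630 = 114,080 kg.
Stage 1: m₀ = 114,080 kg, m_f = 114,080 − 87,900 = 26,180 kg; Δv = 298×9.8×ln(4.358) = 2920.4×1.4719 ≈ 4299 m/s.
Stage 2: m₀ = 16,560 kg, m_f = 16,560 − 10,600 = 5,960 kg; Δv = 249×9.8×ln(2.779) = 2440.2×1.0219 ≈ 2494 m/s.
Total Δv = 4299 + 2494 = 6793 m/s.

Δv ≈ 6.79 km/s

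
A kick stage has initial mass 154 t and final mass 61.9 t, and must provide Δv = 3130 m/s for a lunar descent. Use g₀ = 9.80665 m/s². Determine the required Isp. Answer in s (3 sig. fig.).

ln(m₀/m_f) = ln(154000/61900) = ln(2.488) = 0.9114.
By the Tsiolkovsky rocket equation, v_e = Δv / ln(m₀/m_f) = 3130 / 0.9114 = 3434.2 m/s.
Isp = v_e / g₀ = 3434.2 / 9.80665 = 350.2 s.

Isp ≈ 350 s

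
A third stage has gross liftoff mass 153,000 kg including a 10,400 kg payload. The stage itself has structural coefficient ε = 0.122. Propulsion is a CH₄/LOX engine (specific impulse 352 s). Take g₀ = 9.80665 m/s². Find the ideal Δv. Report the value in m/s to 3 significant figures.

Δv ≈ 5890 m/s

Stage wet mass = m₀ − payload = 153,000 − 10,400 = 142,600 kg.
Stage dry mass = ε × stage wet mass = 0.122 × 142,600 = 17,397.2 kg.
Burnout mass m_f = stage dry + payload = 17,397.2 + 10,400 = 27,797.2 kg.
v_e = Isp · g₀ = 352 × 9.80665 = 3451.9 m/s.
By the Tsiolkovsky rocket equation, Δv = v_e · ln(153,000/27,797.2) = 3451.9 × ln(5.504) = 3451.9 × 1.7055 ≈ 5887 m/s.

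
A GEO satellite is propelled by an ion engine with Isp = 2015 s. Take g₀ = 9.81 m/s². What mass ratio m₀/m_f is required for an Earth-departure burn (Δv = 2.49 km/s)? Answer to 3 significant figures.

v_e = Isp · g₀ = 2015 × 9.81 = 19767.2 m/s.
m₀/m_f = exp(Δv / v_e) = exp(2490 / 19767.2) = exp(0.1260) = 1.1342.

mass ratio ≈ 1.13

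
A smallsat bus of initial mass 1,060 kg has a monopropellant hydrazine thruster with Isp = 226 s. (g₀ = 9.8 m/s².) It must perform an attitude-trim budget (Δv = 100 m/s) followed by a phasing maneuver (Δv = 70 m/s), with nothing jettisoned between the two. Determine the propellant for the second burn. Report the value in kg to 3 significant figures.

propellant for the second burn ≈ 31.5 kg

v_e = Isp · g₀ = 226 × 9.8 = 2214.8 m/s.
After the first burn: m = 1060 × exp(−100/2214.8) = 1060 × 0.95585 = 1,013.2 kg.
After the second burn: m = 1,013.2 × exp(−70/2214.8) = 1,013.2 × 0.96889 = 981.679 kg.
Second-burn propellant = 1,013.2 − 981.679 = 31.521 kg.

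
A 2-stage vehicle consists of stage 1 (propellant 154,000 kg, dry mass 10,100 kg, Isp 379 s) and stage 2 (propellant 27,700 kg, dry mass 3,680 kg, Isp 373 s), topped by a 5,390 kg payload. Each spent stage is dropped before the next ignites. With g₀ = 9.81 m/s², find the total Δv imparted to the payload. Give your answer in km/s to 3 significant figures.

Ignition mass of stage 1 = 154,000+10,100 + 27,700+3,680 + 5,390 = 200,870 kg.
Stage 1: m₀ = 200,870 kg, m_f = 200,870 − 154,000 = 46,870 kg; Δv = 379×9.81×ln(4.286) = 3718.0×1.4553 ≈ 5411 m/s.
Stage 2: m₀ = 36,770 kg, m_f = 36,770 − 27,700 = 9,070 kg; Δv = 373×9.81×ln(4.054) = 3659.1×1.3997 ≈ 5122 m/s.
Total Δv = 5411 + 5122 = 10533 m/s.

Δv ≈ 10.5 km/s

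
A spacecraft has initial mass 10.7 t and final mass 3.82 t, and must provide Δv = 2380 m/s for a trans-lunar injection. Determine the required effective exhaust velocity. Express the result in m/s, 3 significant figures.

v_e ≈ 2310 m/s

ln(m₀/m_f) = ln(10700/3820) = ln(2.801) = 1.0300.
From the ideal rocket equation, v_e = Δv / ln(m₀/m_f) = 2380 / 1.0300 = 2310.7 m/s.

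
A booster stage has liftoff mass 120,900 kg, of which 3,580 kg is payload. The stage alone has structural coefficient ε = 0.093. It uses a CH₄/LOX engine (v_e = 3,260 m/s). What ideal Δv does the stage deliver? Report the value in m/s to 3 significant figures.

Δv ≈ 6920 m/s

Stage wet mass = m₀ − payload = 120,900 − 3,580 = 117,320 kg.
Stage dry mass = ε × stage wet mass = 0.093 × 117,320 = 10,910.8 kg.
Burnout mass m_f = stage dry + payload = 10,910.8 + 3,580 = 14,490.8 kg.
Δv = v_e · ln(120,900/14,490.8) = 3260.0 × ln(8.343) = 3260.0 × 2.1214 ≈ 6916 m/s.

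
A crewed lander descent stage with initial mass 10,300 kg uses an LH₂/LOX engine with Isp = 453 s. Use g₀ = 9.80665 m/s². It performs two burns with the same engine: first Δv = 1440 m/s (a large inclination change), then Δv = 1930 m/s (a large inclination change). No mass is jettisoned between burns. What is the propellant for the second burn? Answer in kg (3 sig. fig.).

propellant for the second burn ≈ 2620 kg

v_e = Isp · g₀ = 453 × 9.80665 = 4442.4 m/s.
After the first burn: m = 10300 × exp(−1440/4442.4) = 10300 × 0.72314 = 7,448.34 kg.
After the second burn: m = 7,448.34 × exp(−1930/4442.4) = 7,448.34 × 0.64762 = 4,823.69 kg.
Second-burn propellant = 7,448.34 − 4,823.69 = 2,624.65 kg.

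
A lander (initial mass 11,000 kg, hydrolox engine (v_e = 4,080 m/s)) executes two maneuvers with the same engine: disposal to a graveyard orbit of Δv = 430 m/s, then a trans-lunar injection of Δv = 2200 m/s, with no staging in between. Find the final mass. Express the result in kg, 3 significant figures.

After the first burn: m = 11000 × exp(−430/4080.0) = 11000 × 0.89997 = 9,899.67 kg.
After the second burn: m = 9,899.67 × exp(−2200/4080.0) = 9,899.67 × 0.58321 = 5,773.59 kg.

final mass ≈ 5770 kg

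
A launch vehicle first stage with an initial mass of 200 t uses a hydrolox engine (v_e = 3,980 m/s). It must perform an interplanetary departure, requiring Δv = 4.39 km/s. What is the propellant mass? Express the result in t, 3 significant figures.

propellant mass ≈ 134 t

Rocket equation: m₀/m_f = exp(Δv / v_e) = exp(4390 / 3980.0) = exp(1.1030) = 3.0132.
m_f = 200 / 3.0132 = 66.3746 t, so propellant = m₀ − m_f = 200 − 66.3746 = 133.6254 t.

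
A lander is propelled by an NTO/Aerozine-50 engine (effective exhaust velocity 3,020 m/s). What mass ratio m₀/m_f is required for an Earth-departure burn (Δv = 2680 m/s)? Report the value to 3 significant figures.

mass ratio ≈ 2.43

m₀/m_f = exp(Δv / v_e) = exp(2680 / 3020.0) = exp(0.8874) = 2.4288.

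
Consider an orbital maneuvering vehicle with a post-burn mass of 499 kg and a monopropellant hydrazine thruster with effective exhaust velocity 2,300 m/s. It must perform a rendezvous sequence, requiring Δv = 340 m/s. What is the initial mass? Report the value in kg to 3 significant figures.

initial mass ≈ 578 kg

Using Δv = v_e ln(m₀/m_f): m₀/m_f = exp(Δv / v_e) = exp(340 / 2300.0) = exp(0.1478) = 1.1593.
m₀ = m_f × 1.1593 = 499 × 1.1593 = 578.491 kg.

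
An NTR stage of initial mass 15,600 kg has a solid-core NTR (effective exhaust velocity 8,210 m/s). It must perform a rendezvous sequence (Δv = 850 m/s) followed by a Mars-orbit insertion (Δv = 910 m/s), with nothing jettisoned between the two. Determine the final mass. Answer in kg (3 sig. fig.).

final mass ≈ 12600 kg

After the first burn: m = 15600 × exp(−850/8210.0) = 15600 × 0.90165 = 14,065.7 kg.
After the second burn: m = 14,065.7 × exp(−910/8210.0) = 14,065.7 × 0.89508 = 12,589.9 kg.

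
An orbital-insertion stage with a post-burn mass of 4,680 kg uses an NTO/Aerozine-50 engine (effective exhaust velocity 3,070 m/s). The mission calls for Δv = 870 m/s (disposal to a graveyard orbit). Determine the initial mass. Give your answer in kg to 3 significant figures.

initial mass ≈ 6210 kg

Rocket equation: m₀/m_f = exp(Δv / v_e) = exp(870 / 3070.0) = exp(0.2834) = 1.3276.
m₀ = m_f × 1.3276 = 4,680 × 1.3276 = 6,213.17 kg.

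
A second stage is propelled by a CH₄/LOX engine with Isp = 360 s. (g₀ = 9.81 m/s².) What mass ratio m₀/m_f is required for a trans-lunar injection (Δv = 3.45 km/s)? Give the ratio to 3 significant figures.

v_e = Isp · g₀ = 360 × 9.81 = 3531.6 m/s.
By the Tsiolkovsky rocket equation, m₀/m_f = exp(Δv / v_e) = exp(3450 / 3531.6) = exp(0.9769) = 2.6562.

mass ratio ≈ 2.66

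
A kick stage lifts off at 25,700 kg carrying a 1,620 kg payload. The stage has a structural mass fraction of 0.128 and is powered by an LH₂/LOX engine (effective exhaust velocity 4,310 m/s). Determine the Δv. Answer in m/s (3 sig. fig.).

Stage wet mass = m₀ − payload = 25,700 − 1,620 = 24,080 kg.
Stage dry mass = ε × stage wet mass = 0.128 × 24,080 = 3,082.24 kg.
Burnout mass m_f = stage dry + payload = 3,082.24 + 1,620 = 4,702.24 kg.
Δv = v_e · ln(25,700/4,702.24) = 4310.0 × ln(5.465) = 4310.0 × 1.6985 ≈ 7320 m/s.

Δv ≈ 7320 m/s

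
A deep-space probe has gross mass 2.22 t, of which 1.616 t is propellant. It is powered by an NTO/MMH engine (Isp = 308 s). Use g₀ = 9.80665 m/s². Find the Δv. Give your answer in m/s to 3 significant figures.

v_e = Isp · g₀ = 308 × 9.80665 = 3020.4 m/s.
m_f = m₀ − m_prop = 2.22 − 1.616 = 0.604 t.
Δv = v_e · ln(m₀/m_f) = 3020.4 × ln(3.675) = 3020.4 × 1.3017 ≈ 3931.7 m/s.

Δv ≈ 3930 m/s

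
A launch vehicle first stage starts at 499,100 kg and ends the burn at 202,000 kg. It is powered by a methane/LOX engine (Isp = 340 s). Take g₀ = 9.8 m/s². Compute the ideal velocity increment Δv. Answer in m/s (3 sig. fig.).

Δv ≈ 3010 m/s

v_e = Isp · g₀ = 340 × 9.8 = 3332.0 m/s.
Δv = v_e · ln(m₀/m_f) = 3332.0 × ln(2.471) = 3332.0 × 0.9045 ≈ 3013.9 m/s.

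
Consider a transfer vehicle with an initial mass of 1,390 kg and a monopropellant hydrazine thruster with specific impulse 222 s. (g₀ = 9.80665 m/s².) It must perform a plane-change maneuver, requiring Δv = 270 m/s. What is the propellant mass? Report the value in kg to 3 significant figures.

propellant mass ≈ 162 kg

v_e = Isp · g₀ = 222 × 9.80665 = 2177.1 m/s.
m₀/m_f = exp(Δv / v_e) = exp(270 / 2177.1) = exp(0.1240) = 1.1320.
m_f = 1,390 / 1.1320 = 1,227.92 kg, so propellant = m₀ − m_f = 1,390 − 1,227.92 = 162.08 kg.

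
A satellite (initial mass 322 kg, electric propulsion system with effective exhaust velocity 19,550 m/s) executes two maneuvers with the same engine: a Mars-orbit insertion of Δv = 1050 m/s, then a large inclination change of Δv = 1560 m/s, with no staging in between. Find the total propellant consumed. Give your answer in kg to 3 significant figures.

total propellant consumed ≈ 40.2 kg

After the first burn: m = 322 × exp(−1050/19550.0) = 322 × 0.94771 = 305.163 kg.
After the second burn: m = 305.163 × exp(−1560/19550.0) = 305.163 × 0.92331 = 281.76 kg.
Total propellant = m₀ − m_final = 322 − 281.76 = 40.24 kg.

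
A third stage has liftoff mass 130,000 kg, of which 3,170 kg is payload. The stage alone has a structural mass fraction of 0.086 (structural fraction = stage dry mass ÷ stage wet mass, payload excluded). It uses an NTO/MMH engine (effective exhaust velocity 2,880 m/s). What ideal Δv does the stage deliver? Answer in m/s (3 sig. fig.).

Δv ≈ 6400 m/s

Stage wet mass = m₀ − payload = 130,000 − 3,170 = 126,830 kg.
Stage dry mass = ε × stage wet mass = 0.086 × 126,830 = 10,907.4 kg.
Burnout mass m_f = stage dry + payload = 10,907.4 + 3,170 = 14,077.4 kg.
Rocket equation: Δv = v_e · ln(130,000/14,077.4) = 2880.0 × ln(9.235) = 2880.0 × 2.2230 ≈ 6402 m/s.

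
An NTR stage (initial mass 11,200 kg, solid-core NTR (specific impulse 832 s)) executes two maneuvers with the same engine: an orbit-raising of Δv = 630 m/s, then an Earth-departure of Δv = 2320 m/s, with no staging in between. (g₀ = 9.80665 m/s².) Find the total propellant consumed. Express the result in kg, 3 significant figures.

total propellant consumed ≈ 3400 kg

v_e = Isp · g₀ = 832 × 9.80665 = 8159.1 m/s.
After the first burn: m = 11200 × exp(−630/8159.1) = 11200 × 0.92569 = 10,367.7 kg.
After the second burn: m = 10,367.7 × exp(−2320/8159.1) = 10,367.7 × 0.75251 = 7,801.8 kg.
Total propellant = m₀ − m_final = 11200 − 7,801.8 = 3,398.2 kg.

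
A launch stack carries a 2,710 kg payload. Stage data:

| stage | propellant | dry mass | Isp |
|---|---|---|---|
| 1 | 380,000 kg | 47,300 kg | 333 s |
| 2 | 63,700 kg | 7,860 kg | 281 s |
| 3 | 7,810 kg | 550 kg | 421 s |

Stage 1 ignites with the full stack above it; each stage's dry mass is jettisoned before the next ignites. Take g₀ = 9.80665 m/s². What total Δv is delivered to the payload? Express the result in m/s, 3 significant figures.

Δv ≈ 13600 m/s

Ignition mass of stage 1 = 380,000+47,300 + 63,700+7,860 + 7,810+550 + 2,710 = 509,930 kg.
Stage 1: m₀ = 509,930 kg, m_f = 509,930 − 380,000 = 129,930 kg; Δv = 333×9.80665×ln(3.925) = 3265.6×1.3673 ≈ 4465 m/s.
Stage 2: m₀ = 82,630 kg, m_f = 82,630 − 63,700 = 18,930 kg; Δv = 281×9.80665×ln(4.365) = 2755.7×1.4736 ≈ 4061 m/s.
Stage 3: m₀ = 11,070 kg, m_f = 11,070 − 7,810 = 3,260 kg; Δv = 421×9.80665×ln(3.396) = 4128.6×1.2225 ≈ 5047 m/s.
Total Δv = 4465 + 4061 + 5047 = 13573 m/s.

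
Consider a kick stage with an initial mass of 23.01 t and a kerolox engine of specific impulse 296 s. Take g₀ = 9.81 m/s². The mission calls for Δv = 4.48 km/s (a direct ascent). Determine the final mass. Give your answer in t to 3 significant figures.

v_e = Isp · g₀ = 296 × 9.81 = 2903.8 m/s.
m₀/m_f = exp(Δv / v_e) = exp(4480 / 2903.8) = exp(1.5428) = 4.6778.
m_f = m₀ / 4.6778 = 23.01 / 4.6778 = 4.91898 t.

final mass ≈ 4.92 t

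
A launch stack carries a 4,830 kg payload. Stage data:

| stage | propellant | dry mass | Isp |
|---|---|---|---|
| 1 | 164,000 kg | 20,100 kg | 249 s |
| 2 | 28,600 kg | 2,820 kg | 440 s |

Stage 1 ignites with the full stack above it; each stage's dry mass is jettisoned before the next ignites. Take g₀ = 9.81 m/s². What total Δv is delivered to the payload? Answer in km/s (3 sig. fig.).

Δv ≈ 10.0 km/s

Ignition mass of stage 1 = 164,000+20,100 + 28,600+2,820 + 4,830 = 220,350 kg.
Stage 1: m₀ = 220,350 kg, m_f = 220,350 − 164,000 = 56,350 kg; Δv = 249×9.81×ln(3.91) = 2442.7×1.3636 ≈ 3331 m/s.
Stage 2: m₀ = 36,250 kg, m_f = 36,250 − 28,600 = 7,650 kg; Δv = 440×9.81×ln(4.739) = 4316.4×1.5557 ≈ 6715 m/s.
Total Δv = 3331 + 6715 = 10046 m/s.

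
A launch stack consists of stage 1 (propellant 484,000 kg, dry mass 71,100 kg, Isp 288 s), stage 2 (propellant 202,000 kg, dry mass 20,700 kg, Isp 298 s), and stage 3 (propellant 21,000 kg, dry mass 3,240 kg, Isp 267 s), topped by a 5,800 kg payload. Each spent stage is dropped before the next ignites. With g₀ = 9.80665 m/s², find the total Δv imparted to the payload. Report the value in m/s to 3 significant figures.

Δv ≈ 10400 m/s

Ignition mass of stage 1 = 484,000+71,100 + 202,000+20,700 + 21,000+3,240 + 5,800 = 807,840 kg.
Stage 1: m₀ = 807,840 kg, m_f = 807,840 − 484,000 = 323,840 kg; Δv = 288×9.80665×ln(2.495) = 2824.3×0.9141 ≈ 2582 m/s.
Stage 2: m₀ = 252,740 kg, m_f = 252,740 − 202,000 = 50,740 kg; Δv = 298×9.80665×ln(4.981) = 2922.4×1.6056 ≈ 4692 m/s.
Stage 3: m₀ = 30,040 kg, m_f = 30,040 − 21,000 = 9,040 kg; Δv = 267×9.80665×ln(3.323) = 2618.4×1.2009 ≈ 3144 m/s.
Total Δv = 2582 + 4692 + 3144 = 10418 m/s.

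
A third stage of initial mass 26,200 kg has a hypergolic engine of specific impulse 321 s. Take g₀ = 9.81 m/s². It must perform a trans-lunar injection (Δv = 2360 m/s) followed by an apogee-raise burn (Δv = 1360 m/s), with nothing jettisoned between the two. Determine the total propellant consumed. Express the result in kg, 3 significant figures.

v_e = Isp · g₀ = 321 × 9.81 = 3149.0 m/s.
After the first burn: m = 26200 × exp(−2360/3149.0) = 26200 × 0.47263 = 12,382.9 kg.
After the second burn: m = 12,382.9 × exp(−1360/3149.0) = 12,382.9 × 0.64929 = 8,040.09 kg.
Total propellant = m₀ − m_final = 26200 − 8,040.09 = 18,159.91 kg.

total propellant consumed ≈ 18200 kg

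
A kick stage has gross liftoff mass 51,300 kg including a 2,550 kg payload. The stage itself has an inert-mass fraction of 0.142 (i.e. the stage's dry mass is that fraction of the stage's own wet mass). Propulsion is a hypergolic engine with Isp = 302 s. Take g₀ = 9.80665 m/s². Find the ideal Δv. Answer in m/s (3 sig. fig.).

Stage wet mass = m₀ − payload = 51,300 − 2,550 = 48,750 kg.
Stage dry mass = ε × stage wet mass = 0.142 × 48,750 = 6,922.5 kg.
Burnout mass m_f = stage dry + payload = 6,922.5 + 2,550 = 9,472.5 kg.
v_e = Isp · g₀ = 302 × 9.80665 = 2961.6 m/s.
Δv = v_e · ln(51,300/9,472.5) = 2961.6 × ln(5.416) = 2961.6 × 1.6893 ≈ 5003 m/s.

Δv ≈ 5000 m/s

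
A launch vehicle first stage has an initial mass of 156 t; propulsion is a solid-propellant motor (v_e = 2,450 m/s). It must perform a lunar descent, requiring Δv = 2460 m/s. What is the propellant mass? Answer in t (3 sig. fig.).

propellant mass ≈ 98.8 t

Rocket equation: m₀/m_f = exp(Δv / v_e) = exp(2460 / 2450.0) = exp(1.0041) = 2.7294.
m_f = 156 / 2.7294 = 57.1554 t, so propellant = m₀ − m_f = 156 − 57.1554 = 98.8446 t.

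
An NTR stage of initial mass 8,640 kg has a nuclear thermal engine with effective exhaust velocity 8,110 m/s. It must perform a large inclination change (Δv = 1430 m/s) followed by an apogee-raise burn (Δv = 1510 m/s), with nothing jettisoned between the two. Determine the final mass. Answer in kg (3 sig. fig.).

After the first burn: m = 8640 × exp(−1430/8110.0) = 8640 × 0.83835 = 7,243.34 kg.
After the second burn: m = 7,243.34 × exp(−1510/8110.0) = 7,243.34 × 0.83012 = 6,012.84 kg.

final mass ≈ 6010 kg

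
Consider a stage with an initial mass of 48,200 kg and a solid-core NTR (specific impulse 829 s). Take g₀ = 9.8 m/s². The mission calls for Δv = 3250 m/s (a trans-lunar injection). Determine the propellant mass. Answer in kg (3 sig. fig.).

propellant mass ≈ 15900 kg

v_e = Isp · g₀ = 829 × 9.8 = 8124.2 m/s.
m₀/m_f = exp(Δv / v_e) = exp(3250 / 8124.2) = exp(0.4000) = 1.4919.
m_f = 48,200 / 1.4919 = 32,307.8 kg, so propellant = m₀ − m_f = 48,200 − 32,307.8 = 15,892.2 kg.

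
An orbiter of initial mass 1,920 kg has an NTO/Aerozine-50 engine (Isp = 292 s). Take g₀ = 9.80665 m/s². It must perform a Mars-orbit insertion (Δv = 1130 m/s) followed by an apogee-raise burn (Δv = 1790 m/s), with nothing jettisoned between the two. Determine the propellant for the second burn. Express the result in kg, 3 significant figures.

v_e = Isp · g₀ = 292 × 9.80665 = 2863.5 m/s.
After the first burn: m = 1920 × exp(−1130/2863.5) = 1920 × 0.67394 = 1,293.96 kg.
After the second burn: m = 1,293.96 × exp(−1790/2863.5) = 1,293.96 × 0.53521 = 692.54 kg.
Second-burn propellant = 1,293.96 − 692.54 = 601.42 kg.

propellant for the second burn ≈ 601 kg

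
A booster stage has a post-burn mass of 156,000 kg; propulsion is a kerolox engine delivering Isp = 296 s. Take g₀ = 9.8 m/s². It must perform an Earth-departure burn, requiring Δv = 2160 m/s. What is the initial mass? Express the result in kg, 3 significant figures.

v_e = Isp · g₀ = 296 × 9.8 = 2900.8 m/s.
m₀/m_f = exp(Δv / v_e) = exp(2160 / 2900.8) = exp(0.7446) = 2.1056.
m₀ = m_f × 2.1056 = 156,000 × 2.1056 = 328,474 kg.

initial mass ≈ 328000 kg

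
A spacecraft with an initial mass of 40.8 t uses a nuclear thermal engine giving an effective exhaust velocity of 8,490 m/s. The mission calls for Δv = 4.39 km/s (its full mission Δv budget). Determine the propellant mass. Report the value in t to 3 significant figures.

m₀/m_f = exp(Δv / v_e) = exp(4390 / 8490.0) = exp(0.5171) = 1.6771.
m_f = 40.8 / 1.6771 = 24.3277 t, so propellant = m₀ − m_f = 40.8 − 24.3277 = 16.4723 t.

propellant mass ≈ 16.5 t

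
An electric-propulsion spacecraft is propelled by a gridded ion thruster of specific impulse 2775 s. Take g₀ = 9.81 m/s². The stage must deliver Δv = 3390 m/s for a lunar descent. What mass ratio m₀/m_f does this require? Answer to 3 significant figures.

mass ratio ≈ 1.13

v_e = Isp · g₀ = 2775 × 9.81 = 27222.8 m/s.
By the Tsiolkovsky rocket equation, m₀/m_f = exp(Δv / v_e) = exp(3390 / 27222.8) = exp(0.1245) = 1.1326.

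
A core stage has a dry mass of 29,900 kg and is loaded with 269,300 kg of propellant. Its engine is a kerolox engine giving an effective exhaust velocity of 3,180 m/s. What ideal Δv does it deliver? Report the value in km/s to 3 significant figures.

m₀ = m_dry + m_prop = 29,900 + 269,300 = 299,200 kg.
By the Tsiolkovsky rocket equation, Δv = v_e · ln(m₀/m_f) = 3180.0 × ln(10.01) = 3180.0 × 2.3033 ≈ 7324.3 m/s.

Δv ≈ 7.32 km/s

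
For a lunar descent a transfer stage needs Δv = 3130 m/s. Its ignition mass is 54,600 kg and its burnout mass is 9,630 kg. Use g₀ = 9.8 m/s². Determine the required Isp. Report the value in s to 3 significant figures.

Isp ≈ 184 s

ln(m₀/m_f) = ln(54600/9630) = ln(5.67) = 1.7352.
Rocket equation: v_e = Δv / ln(m₀/m_f) = 3130 / 1.7352 = 1803.9 m/s.
Isp = v_e / g₀ = 1803.9 / 9.8 = 184.1 s.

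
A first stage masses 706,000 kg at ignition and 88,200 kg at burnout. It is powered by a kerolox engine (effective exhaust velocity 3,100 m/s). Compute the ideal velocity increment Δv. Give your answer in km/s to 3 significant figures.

Rocket equation: Δv = v_e · ln(m₀/m_f) = 3100.0 × ln(8.005) = 3100.0 × 2.0800 ≈ 6448.0 m/s.

Δv ≈ 6.45 km/s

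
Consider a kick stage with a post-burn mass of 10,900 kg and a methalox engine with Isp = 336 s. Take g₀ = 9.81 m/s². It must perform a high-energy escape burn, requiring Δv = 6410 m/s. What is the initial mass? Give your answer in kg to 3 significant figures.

initial mass ≈ 76200 kg

v_e = Isp · g₀ = 336 × 9.81 = 3296.2 m/s.
Rocket equation: m₀/m_f = exp(Δv / v_e) = exp(6410 / 3296.2) = exp(1.9447) = 6.9914.
m₀ = m_f × 6.9914 = 10,900 × 6.9914 = 76,206.3 kg.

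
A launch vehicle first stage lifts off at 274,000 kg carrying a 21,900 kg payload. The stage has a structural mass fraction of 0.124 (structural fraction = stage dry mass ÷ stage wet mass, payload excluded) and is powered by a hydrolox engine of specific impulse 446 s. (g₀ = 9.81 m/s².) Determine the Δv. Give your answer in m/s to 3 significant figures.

Stage wet mass = m₀ − payload = 274,000 − 21,900 = 252,100 kg.
Stage dry mass = ε × stage wet mass = 0.124 × 252,100 = 31,260.4 kg.
Burnout mass m_f = stage dry + payload = 31,260.4 + 21,900 = 53,160.4 kg.
v_e = Isp · g₀ = 446 × 9.81 = 4375.3 m/s.
Δv = v_e · ln(274,000/53,160.4) = 4375.3 × ln(5.154) = 4375.3 × 1.6398 ≈ 7175 m/s.

Δv ≈ 7170 m/s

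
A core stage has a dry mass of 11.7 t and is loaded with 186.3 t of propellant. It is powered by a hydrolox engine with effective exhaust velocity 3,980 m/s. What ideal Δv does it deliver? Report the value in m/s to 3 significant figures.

Δv ≈ 11300 m/s

m₀ = m_dry + m_prop = 11.7 + 186.3 = 198 t.
Δv = v_e · ln(m₀/m_f) = 3980.0 × ln(16.92) = 3980.0 × 2.8287 ≈ 11258.1 m/s.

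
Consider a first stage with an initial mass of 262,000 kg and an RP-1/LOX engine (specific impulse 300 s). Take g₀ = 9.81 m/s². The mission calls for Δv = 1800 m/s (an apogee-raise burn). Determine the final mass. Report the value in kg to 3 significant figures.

final mass ≈ 142000 kg

v_e = Isp · g₀ = 300 × 9.81 = 2943.0 m/s.
Rocket equation: m₀/m_f = exp(Δv / v_e) = exp(1800 / 2943.0) = exp(0.6116) = 1.8434.
m_f = m₀ / 1.8434 = 262,000 / 1.8434 = 142,129 kg.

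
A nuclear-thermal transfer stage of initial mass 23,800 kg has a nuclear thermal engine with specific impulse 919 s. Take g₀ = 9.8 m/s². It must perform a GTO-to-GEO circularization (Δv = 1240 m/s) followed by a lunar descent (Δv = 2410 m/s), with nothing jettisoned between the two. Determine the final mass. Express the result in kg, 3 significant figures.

final mass ≈ 15900 kg

v_e = Isp · g₀ = 919 × 9.8 = 9006.2 m/s.
After the first burn: m = 23800 × exp(−1240/9006.2) = 23800 × 0.87137 = 20,738.6 kg.
After the second burn: m = 20,738.6 × exp(−2410/9006.2) = 20,738.6 × 0.76522 = 15,869.6 kg.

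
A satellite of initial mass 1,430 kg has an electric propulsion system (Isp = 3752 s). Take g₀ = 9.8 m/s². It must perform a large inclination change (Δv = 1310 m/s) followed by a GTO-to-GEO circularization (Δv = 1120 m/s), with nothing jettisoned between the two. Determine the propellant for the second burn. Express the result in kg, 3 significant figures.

v_e = Isp · g₀ = 3752 × 9.8 = 36769.6 m/s.
After the first burn: m = 1430 × exp(−1310/36769.6) = 1430 × 0.96500 = 1,379.95 kg.
After the second burn: m = 1,379.95 × exp(−1120/36769.6) = 1,379.95 × 0.97000 = 1,338.55 kg.
Second-burn propellant = 1,379.95 − 1,338.55 = 41.4 kg.

propellant for the second burn ≈ 41.4 kg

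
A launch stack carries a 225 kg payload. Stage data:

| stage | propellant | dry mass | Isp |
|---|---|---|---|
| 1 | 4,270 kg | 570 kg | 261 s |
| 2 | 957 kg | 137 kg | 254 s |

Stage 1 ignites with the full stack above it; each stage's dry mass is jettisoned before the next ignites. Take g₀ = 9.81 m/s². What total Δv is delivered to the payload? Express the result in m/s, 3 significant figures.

Δv ≈ 6250 m/s

Ignition mass of stage 1 = 4,270+570 + 957+137 + 225 = 6,159 kg.
Stage 1: m₀ = 6,159 kg, m_f = 6,159 − 4,270 = 1,889 kg; Δv = 261×9.81×ln(3.26) = 2560.4×1.1819 ≈ 3026 m/s.
Stage 2: m₀ = 1,319 kg, m_f = 1,319 − 957 = 362 kg; Δv = 254×9.81×ln(3.644) = 2491.7×1.2930 ≈ 3222 m/s.
Total Δv = 3026 + 3222 = 6248 m/s.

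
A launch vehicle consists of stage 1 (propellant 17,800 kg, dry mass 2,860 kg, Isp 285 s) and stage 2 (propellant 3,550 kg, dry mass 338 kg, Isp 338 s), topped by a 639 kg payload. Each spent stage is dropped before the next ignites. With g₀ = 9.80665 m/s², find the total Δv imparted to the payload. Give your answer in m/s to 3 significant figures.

Δv ≈ 8510 m/s

Ignition mass of stage 1 = 17,800+2,860 + 3,550+338 + 639 = 25,187 kg.
Stage 1: m₀ = 25,187 kg, m_f = 25,187 − 17,800 = 7,387 kg; Δv = 285×9.80665×ln(3.41) = 2794.9×1.2266 ≈ 3428 m/s.
Stage 2: m₀ = 4,527 kg, m_f = 4,527 − 3,550 = 977 kg; Δv = 338×9.80665×ln(4.634) = 3314.6×1.5333 ≈ 5082 m/s.
Total Δv = 3428 + 5082 = 8510 m/s.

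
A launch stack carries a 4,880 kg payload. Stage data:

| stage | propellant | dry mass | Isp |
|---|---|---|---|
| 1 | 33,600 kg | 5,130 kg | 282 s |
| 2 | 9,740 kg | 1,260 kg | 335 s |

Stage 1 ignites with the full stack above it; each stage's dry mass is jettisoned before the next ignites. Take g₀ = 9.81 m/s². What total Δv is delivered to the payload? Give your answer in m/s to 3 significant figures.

Ignition mass of stage 1 = 33,600+5,130 + 9,740+1,260 + 4,880 = 54,610 kg.
Stage 1: m₀ = 54,610 kg, m_f = 54,610 − 33,600 = 21,010 kg; Δv = 282×9.81×ln(2.599) = 2766.4×0.9552 ≈ 2643 m/s.
Stage 2: m₀ = 15,880 kg, m_f = 15,880 − 9,740 = 6,140 kg; Δv = 335×9.81×ln(2.586) = 3286.4×0.9502 ≈ 3123 m/s.
Total Δv = 2643 + 3123 = 5766 m/s.

Δv ≈ 5770 m/s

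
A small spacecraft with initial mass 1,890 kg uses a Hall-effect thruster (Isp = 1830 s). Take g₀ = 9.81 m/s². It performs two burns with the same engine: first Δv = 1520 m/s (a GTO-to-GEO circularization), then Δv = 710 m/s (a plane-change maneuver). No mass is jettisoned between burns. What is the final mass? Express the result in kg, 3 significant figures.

v_e = Isp · g₀ = 1830 × 9.81 = 17952.3 m/s.
After the first burn: m = 1890 × exp(−1520/17952.3) = 1890 × 0.91882 = 1,736.57 kg.
After the second burn: m = 1,736.57 × exp(−710/17952.3) = 1,736.57 × 0.96122 = 1,669.23 kg.

final mass ≈ 1670 kg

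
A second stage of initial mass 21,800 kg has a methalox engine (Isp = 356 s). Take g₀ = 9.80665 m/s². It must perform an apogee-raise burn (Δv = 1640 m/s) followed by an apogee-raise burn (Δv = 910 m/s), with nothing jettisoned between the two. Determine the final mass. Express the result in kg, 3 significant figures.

final mass ≈ 10500 kg

v_e = Isp · g₀ = 356 × 9.80665 = 3491.2 m/s.
After the first burn: m = 21800 × exp(−1640/3491.2) = 21800 × 0.62515 = 13,628.3 kg.
After the second burn: m = 13,628.3 × exp(−910/3491.2) = 13,628.3 × 0.77054 = 10,501.2 kg.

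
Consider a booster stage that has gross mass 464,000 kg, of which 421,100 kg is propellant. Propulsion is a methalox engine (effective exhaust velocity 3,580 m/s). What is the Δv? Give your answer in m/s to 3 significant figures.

Δv ≈ 8520 m/s

m_f = m₀ − m_prop = 464,000 − 421,100 = 42,900 kg.
Δv = v_e · ln(m₀/m_f) = 3580.0 × ln(10.82) = 3580.0 × 2.3810 ≈ 8524.0 m/s.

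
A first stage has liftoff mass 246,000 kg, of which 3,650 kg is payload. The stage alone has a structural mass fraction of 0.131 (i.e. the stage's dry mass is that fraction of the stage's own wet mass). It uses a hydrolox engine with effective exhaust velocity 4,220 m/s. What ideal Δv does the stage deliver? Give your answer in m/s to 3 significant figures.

Δv ≈ 8180 m/s

Stage wet mass = m₀ − payload = 246,000 − 3,650 = 242,350 kg.
Stage dry mass = ε × stage wet mass = 0.131 × 242,350 = 31,747.9 kg.
Burnout mass m_f = stage dry + payload = 31,747.9 + 3,650 = 35,397.9 kg.
From the ideal rocket equation, Δv = v_e · ln(246,000/35,397.9) = 4220.0 × ln(6.95) = 4220.0 × 1.9387 ≈ 8181 m/s.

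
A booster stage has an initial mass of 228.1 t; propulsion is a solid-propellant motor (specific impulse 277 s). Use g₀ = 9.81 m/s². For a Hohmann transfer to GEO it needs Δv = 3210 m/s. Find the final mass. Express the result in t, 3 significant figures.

v_e = Isp · g₀ = 277 × 9.81 = 2717.4 m/s.
Using Δv = v_e ln(m₀/m_f): m₀/m_f = exp(Δv / v_e) = exp(3210 / 2717.4) = exp(1.1813) = 3.2586.
m_f = m₀ / 3.2586 = 228.1 / 3.2586 = 69.9994 t.

final mass ≈ 70.0 t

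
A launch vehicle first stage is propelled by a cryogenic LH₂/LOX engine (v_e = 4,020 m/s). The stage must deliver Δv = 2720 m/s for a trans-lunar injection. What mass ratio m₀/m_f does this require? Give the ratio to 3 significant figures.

m₀/m_f = exp(Δv / v_e) = exp(2720 / 4020.0) = exp(0.6766) = 1.9672.

mass ratio ≈ 1.97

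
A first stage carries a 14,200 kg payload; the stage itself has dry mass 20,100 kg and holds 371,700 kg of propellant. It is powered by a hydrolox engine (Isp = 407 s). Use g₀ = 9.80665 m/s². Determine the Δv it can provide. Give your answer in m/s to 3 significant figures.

Δv ≈ 9860 m/s

v_e = Isp · g₀ = 407 × 9.80665 = 3991.3 m/s.
m₀ = payload + dry + propellant = 14,200 + 20,100 + 371,700 = 406,000 kg.
m_f = payload + dry = 14,200 + 20,100 = 34,300 kg.
Δv = v_e · ln(m₀/m_f) = 3991.3 × ln(11.84) = 3991.3 × 2.4712 ≈ 9863.3 m/s.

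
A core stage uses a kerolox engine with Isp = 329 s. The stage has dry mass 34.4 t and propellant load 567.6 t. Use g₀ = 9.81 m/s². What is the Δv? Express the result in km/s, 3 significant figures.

Δv ≈ 9.24 km/s

v_e = Isp · g₀ = 329 × 9.81 = 3227.5 m/s.
m₀ = m_dry + m_prop = 34.4 + 567.6 = 602 t.
From the ideal rocket equation, Δv = v_e · ln(m₀/m_f) = 3227.5 × ln(17.5) = 3227.5 × 2.8622 ≈ 9237.7 m/s.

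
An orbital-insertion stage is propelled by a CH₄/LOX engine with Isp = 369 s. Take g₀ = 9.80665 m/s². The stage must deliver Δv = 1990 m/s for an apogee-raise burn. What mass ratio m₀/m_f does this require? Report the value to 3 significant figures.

mass ratio ≈ 1.73

v_e = Isp · g₀ = 369 × 9.80665 = 3618.7 m/s.
From the ideal rocket equation, m₀/m_f = exp(Δv / v_e) = exp(1990 / 3618.7) = exp(0.5499) = 1.7331.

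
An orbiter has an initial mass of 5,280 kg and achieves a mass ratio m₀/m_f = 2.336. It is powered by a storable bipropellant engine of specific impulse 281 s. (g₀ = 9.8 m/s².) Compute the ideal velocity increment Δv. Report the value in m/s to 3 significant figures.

v_e = Isp · g₀ = 281 × 9.8 = 2753.8 m/s.
From the ideal rocket equation, Δv = v_e · ln(2.336) = 2753.8 × 0.8484 ≈ 2336.4 m/s.

Δv ≈ 2340 m/s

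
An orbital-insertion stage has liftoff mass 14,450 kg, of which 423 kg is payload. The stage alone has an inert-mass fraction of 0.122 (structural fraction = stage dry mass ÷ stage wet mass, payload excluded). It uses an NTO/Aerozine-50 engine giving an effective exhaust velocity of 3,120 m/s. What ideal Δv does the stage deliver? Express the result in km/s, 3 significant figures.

Δv ≈ 5.97 km/s

Stage wet mass = m₀ − payload = 14,450 − 423 = 14,027 kg.
Stage dry mass = ε × stage wet mass = 0.122 × 14,027 = 1,711.29 kg.
Burnout mass m_f = stage dry + payload = 1,711.29 + 423 = 2,134.29 kg.
Using Δv = v_e ln(m₀/m_f): Δv = v_e · ln(14,450/2,134.29) = 3120.0 × ln(6.77) = 3120.0 × 1.9126 ≈ 5967 m/s.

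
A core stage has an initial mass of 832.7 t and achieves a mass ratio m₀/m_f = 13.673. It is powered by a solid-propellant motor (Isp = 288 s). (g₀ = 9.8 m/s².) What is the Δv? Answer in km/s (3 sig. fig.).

v_e = Isp · g₀ = 288 × 9.8 = 2822.4 m/s.
Δv = v_e · ln(13.673) = 2822.4 × 2.6154 ≈ 7381.8 m/s.

Δv ≈ 7.38 km/s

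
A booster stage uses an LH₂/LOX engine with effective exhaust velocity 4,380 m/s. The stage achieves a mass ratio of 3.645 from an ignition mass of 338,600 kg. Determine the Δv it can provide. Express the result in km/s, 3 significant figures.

From the ideal rocket equation, Δv = v_e · ln(3.645) = 4380.0 × 1.2934 ≈ 5664.9 m/s.

Δv ≈ 5.66 km/s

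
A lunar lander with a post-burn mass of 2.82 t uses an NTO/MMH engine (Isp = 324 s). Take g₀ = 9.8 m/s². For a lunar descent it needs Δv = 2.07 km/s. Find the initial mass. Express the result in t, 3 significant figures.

initial mass ≈ 5.41 t

v_e = Isp · g₀ = 324 × 9.8 = 3175.2 m/s.
m₀/m_f = exp(Δv / v_e) = exp(2070 / 3175.2) = exp(0.6519) = 1.9192.
m₀ = m_f × 1.9192 = 2.82 × 1.9192 = 5.41214 t.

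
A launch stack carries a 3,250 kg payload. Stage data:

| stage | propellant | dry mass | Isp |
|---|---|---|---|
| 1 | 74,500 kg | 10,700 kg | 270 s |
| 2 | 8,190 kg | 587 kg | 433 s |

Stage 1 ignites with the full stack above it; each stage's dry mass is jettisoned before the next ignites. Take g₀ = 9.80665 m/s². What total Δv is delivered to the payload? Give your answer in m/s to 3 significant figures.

Δv ≈ 8700 m/s

Ignition mass of stage 1 = 74,500+10,700 + 8,190+587 + 3,250 = 97,227 kg.
Stage 1: m₀ = 97,227 kg, m_f = 97,227 − 74,500 = 22,727 kg; Δv = 270×9.80665×ln(4.278) = 2647.8×1.4535 ≈ 3849 m/s.
Stage 2: m₀ = 12,027 kg, m_f = 12,027 − 8,190 = 3,837 kg; Δv = 433×9.80665×ln(3.134) = 4246.3×1.1425 ≈ 4851 m/s.
Total Δv = 3849 + 4851 = 8700 m/s.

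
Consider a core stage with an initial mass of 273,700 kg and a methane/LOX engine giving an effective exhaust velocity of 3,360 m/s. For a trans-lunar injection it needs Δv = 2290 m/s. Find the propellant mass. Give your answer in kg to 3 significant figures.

m₀/m_f = exp(Δv / v_e) = exp(2290 / 3360.0) = exp(0.6815) = 1.9769.
m_f = 273,700 / 1.9769 = 138,449 kg, so propellant = m₀ − m_f = 273,700 − 138,449 = 135,251 kg.

propellant mass ≈ 135000 kg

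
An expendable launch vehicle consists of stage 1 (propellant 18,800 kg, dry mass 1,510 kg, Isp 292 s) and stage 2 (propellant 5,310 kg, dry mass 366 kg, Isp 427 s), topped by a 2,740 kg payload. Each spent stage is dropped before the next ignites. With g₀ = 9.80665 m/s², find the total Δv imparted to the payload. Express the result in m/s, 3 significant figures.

Ignition mass of stage 1 = 18,800+1,510 + 5,310+366 + 2,740 = 28,726 kg.
Stage 1: m₀ = 28,726 kg, m_f = 28,726 − 18,800 = 9,926 kg; Δv = 292×9.80665×ln(2.894) = 2863.5×1.0626 ≈ 3043 m/s.
Stage 2: m₀ = 8,416 kg, m_f = 8,416 − 5,310 = 3,106 kg; Δv = 427×9.80665×ln(2.71) = 4187.4×0.9968 ≈ 4174 m/s.
Total Δv = 3043 + 4174 = 7217 m/s.

Δv ≈ 7220 m/s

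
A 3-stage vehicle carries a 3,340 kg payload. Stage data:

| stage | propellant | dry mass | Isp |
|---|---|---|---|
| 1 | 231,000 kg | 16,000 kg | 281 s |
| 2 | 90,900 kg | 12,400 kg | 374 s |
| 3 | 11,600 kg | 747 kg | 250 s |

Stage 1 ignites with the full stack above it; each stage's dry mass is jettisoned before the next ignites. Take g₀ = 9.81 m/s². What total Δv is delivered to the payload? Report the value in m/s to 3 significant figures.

Δv ≈ 11300 m/s

Ignition mass of stage 1 = 231,000+16,000 + 90,900+12,400 + 11,600+747 + 3,340 = 365,987 kg.
Stage 1: m₀ = 365,987 kg, m_f = 365,987 − 231,000 = 134,987 kg; Δv = 281×9.81×ln(2.711) = 2756.6×0.9974 ≈ 2749 m/s.
Stage 2: m₀ = 118,987 kg, m_f = 118,987 − 90,900 = 28,087 kg; Δv = 374×9.81×ln(4.236) = 3668.9×1.4437 ≈ 5297 m/s.
Stage 3: m₀ = 15,687 kg, m_f = 15,687 − 11,600 = 4,087 kg; Δv = 250×9.81×ln(3.838) = 2452.5×1.3450 ≈ 3299 m/s.
Total Δv = 2749 + 5297 + 3299 = 11345 m/s.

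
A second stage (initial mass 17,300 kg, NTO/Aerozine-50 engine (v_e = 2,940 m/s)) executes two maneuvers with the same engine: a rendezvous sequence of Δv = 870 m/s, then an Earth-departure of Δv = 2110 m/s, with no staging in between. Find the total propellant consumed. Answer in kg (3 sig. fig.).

After the first burn: m = 17300 × exp(−870/2940.0) = 17300 × 0.74385 = 12,868.6 kg.
After the second burn: m = 12,868.6 × exp(−2110/2940.0) = 12,868.6 × 0.48788 = 6,278.33 kg.
Total propellant = m₀ − m_final = 17300 − 6,278.33 = 11,021.67 kg.

total propellant consumed ≈ 11000 kg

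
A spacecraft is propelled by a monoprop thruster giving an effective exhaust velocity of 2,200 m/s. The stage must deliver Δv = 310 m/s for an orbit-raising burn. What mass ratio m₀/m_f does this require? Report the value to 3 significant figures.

mass ratio ≈ 1.15

From the ideal rocket equation, m₀/m_f = exp(Δv / v_e) = exp(310 / 2200.0) = exp(0.1409) = 1.1513.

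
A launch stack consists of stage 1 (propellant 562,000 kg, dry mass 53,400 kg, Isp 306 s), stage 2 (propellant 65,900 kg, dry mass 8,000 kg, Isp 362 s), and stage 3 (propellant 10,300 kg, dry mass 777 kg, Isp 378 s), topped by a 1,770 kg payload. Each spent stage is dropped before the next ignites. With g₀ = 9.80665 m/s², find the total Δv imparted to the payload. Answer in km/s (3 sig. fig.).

Δv ≈ 15.9 km/s

Ignition mass of stage 1 = 562,000+53,400 + 65,900+8,000 + 10,300+777 + 1,770 = 702,147 kg.
Stage 1: m₀ = 702,147 kg, m_f = 702,147 − 562,000 = 140,147 kg; Δv = 306×9.80665×ln(5.01) = 3000.8×1.6115 ≈ 4836 m/s.
Stage 2: m₀ = 86,747 kg, m_f = 86,747 − 65,900 = 20,847 kg; Δv = 362×9.80665×ln(4.161) = 3550.0×1.4258 ≈ 5062 m/s.
Stage 3: m₀ = 12,847 kg, m_f = 12,847 − 10,300 = 2,547 kg; Δv = 378×9.80665×ln(5.044) = 3706.9×1.6182 ≈ 5999 m/s.
Total Δv = 4836 + 5062 + 5999 = 15897 m/s.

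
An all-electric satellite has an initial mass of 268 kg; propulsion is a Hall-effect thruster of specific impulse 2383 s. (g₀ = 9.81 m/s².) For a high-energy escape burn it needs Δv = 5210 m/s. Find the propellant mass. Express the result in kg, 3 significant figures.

v_e = Isp · g₀ = 2383 × 9.81 = 23377.2 m/s.
m₀/m_f = exp(Δv / v_e) = exp(5210 / 23377.2) = exp(0.2229) = 1.2497.
m_f = 268 / 1.2497 = 214.451 kg, so propellant = m₀ − m_f = 268 − 214.451 = 53.549 kg.

propellant mass ≈ 53.5 kg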